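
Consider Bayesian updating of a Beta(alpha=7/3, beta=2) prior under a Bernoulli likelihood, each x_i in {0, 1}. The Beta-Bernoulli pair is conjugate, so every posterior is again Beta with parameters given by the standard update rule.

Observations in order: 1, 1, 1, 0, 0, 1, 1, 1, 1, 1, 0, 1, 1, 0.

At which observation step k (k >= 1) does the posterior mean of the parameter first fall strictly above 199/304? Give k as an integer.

k = 2

obs 1: x=1 → posterior Beta(10/3, 2)
obs 2: x=1 → posterior Beta(13/3, 2)
obs 3: x=1 → posterior Beta(16/3, 2)
obs 4: x=0 → posterior Beta(16/3, 3)
obs 5: x=0 → posterior Beta(16/3, 4)
obs 6: x=1 → posterior Beta(19/3, 4)
obs 7: x=1 → posterior Beta(22/3, 4)
obs 8: x=1 → posterior Beta(25/3, 4)
obs 9: x=1 → posterior Beta(28/3, 4)
obs 10: x=1 → posterior Beta(31/3, 4)
obs 11: x=0 → posterior Beta(31/3, 5)
obs 12: x=1 → posterior Beta(34/3, 5)
obs 13: x=1 → posterior Beta(37/3, 5)
obs 14: x=0 → posterior Beta(37/3, 6)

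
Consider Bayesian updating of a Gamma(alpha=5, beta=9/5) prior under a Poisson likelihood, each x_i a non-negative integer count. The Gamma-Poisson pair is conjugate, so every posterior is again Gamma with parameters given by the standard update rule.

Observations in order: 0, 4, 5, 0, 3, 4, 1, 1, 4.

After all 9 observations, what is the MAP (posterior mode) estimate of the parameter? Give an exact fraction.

65/27

obs 1: x=0 → posterior Gamma(5, 14/5)
obs 2: x=4 → posterior Gamma(9, 19/5)
obs 3: x=5 → posterior Gamma(14, 24/5)
obs 4: x=0 → posterior Gamma(14, 29/5)
obs 5: x=3 → posterior Gamma(17, 34/5)
obs 6: x=4 → posterior Gamma(21, 39/5)
obs 7: x=1 → posterior Gamma(22, 44/5)
obs 8: x=1 → posterior Gamma(23, 49/5)
obs 9: x=4 → posterior Gamma(27, 54/5)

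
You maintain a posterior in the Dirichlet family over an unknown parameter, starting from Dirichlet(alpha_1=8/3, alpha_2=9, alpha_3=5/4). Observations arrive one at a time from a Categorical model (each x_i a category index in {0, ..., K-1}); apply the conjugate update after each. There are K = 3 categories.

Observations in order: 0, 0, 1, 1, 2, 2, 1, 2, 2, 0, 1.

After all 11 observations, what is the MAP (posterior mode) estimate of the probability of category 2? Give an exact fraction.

obs 1: x=0 → posterior Dirichlet(11/3, 9, 5/4)
obs 2: x=0 → posterior Dirichlet(14/3, 9, 5/4)
obs 3: x=1 → posterior Dirichlet(14/3, 10, 5/4)
obs 4: x=1 → posterior Dirichlet(14/3, 11, 5/4)
obs 5: x=2 → posterior Dirichlet(14/3, 11, 9/4)
obs 6: x=2 → posterior Dirichlet(14/3, 11, 13/4)
obs 7: x=1 → posterior Dirichlet(14/3, 12, 13/4)
obs 8: x=2 → posterior Dirichlet(14/3, 12, 17/4)
obs 9: x=2 → posterior Dirichlet(14/3, 12, 21/4)
obs 10: x=0 → posterior Dirichlet(17/3, 12, 21/4)
obs 11: x=1 → posterior Dirichlet(17/3, 13, 21/4)

51/251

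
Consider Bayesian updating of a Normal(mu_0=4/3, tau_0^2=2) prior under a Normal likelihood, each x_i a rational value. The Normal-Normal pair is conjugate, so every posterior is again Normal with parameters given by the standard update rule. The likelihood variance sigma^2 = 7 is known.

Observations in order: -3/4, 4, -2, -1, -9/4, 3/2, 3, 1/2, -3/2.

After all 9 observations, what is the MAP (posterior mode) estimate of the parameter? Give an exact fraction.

37/75

obs 1: x=-3/4 → posterior Normal(47/54, 14/9)
obs 2: x=4 → posterior Normal(95/66, 14/11)
obs 3: x=-2 → posterior Normal(71/78, 14/13)
obs 4: x=-1 → posterior Normal(59/90, 14/15)
obs 5: x=-9/4 → posterior Normal(16/51, 14/17)
obs 6: x=3/2 → posterior Normal(25/57, 14/19)
obs 7: x=3 → posterior Normal(43/63, 2/3)
obs 8: x=1/2 → posterior Normal(2/3, 14/23)
obs 9: x=-3/2 → posterior Normal(37/75, 14/25)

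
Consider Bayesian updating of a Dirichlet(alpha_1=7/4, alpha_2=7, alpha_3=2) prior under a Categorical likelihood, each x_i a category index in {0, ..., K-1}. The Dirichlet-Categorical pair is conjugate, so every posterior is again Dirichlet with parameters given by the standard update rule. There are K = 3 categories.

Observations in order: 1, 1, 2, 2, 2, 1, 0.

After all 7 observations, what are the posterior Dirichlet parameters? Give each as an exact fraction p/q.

alpha_1=11/4, alpha_2=10, alpha_3=5

obs 1: x=1 → posterior Dirichlet(7/4, 8, 2)
obs 2: x=1 → posterior Dirichlet(7/4, 9, 2)
obs 3: x=2 → posterior Dirichlet(7/4, 9, 3)
obs 4: x=2 → posterior Dirichlet(7/4, 9, 4)
obs 5: x=2 → posterior Dirichlet(7/4, 9, 5)
obs 6: x=1 → posterior Dirichlet(7/4, 10, 5)
obs 7: x=0 → posterior Dirichlet(11/4, 10, 5)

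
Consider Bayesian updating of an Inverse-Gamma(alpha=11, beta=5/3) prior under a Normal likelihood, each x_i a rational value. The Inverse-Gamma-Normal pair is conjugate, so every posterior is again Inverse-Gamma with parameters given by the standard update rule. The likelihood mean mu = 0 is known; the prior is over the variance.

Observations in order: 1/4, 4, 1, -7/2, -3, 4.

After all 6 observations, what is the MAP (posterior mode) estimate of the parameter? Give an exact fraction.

2767/1440

obs 1: x=1/4 → posterior Inverse-Gamma(23/2, 163/96)
obs 2: x=4 → posterior Inverse-Gamma(12, 931/96)
obs 3: x=1 → posterior Inverse-Gamma(25/2, 979/96)
obs 4: x=-7/2 → posterior Inverse-Gamma(13, 1567/96)
obs 5: x=-3 → posterior Inverse-Gamma(27/2, 1999/96)
obs 6: x=4 → posterior Inverse-Gamma(14, 2767/96)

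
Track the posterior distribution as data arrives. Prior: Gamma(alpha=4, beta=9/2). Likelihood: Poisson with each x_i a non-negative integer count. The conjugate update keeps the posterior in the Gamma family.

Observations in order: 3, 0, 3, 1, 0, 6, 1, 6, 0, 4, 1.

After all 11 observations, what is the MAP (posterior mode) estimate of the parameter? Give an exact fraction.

56/31

obs 1: x=3 → posterior Gamma(7, 11/2)
obs 2: x=0 → posterior Gamma(7, 13/2)
obs 3: x=3 → posterior Gamma(10, 15/2)
obs 4: x=1 → posterior Gamma(11, 17/2)
obs 5: x=0 → posterior Gamma(11, 19/2)
obs 6: x=6 → posterior Gamma(17, 21/2)
obs 7: x=1 → posterior Gamma(18, 23/2)
obs 8: x=6 → posterior Gamma(24, 25/2)
obs 9: x=0 → posterior Gamma(24, 27/2)
obs 10: x=4 → posterior Gamma(28, 29/2)
obs 11: x=1 → posterior Gamma(29, 31/2)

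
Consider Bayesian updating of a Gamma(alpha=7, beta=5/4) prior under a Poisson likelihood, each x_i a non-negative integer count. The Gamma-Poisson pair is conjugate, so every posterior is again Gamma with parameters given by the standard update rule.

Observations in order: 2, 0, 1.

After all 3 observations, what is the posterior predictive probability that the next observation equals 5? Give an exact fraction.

obs 1: x=2 → posterior Gamma(9, 9/4)
obs 2: x=0 → posterior Gamma(9, 13/4)
obs 3: x=1 → posterior Gamma(10, 17/4)

590412037661095936/9731759797564526043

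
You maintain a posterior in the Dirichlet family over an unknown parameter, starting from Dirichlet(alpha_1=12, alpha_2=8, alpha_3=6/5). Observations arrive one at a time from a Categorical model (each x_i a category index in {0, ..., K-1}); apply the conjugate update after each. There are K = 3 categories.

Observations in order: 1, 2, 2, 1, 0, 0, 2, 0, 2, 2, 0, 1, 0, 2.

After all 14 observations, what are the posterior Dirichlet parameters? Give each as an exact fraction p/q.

obs 1: x=1 → posterior Dirichlet(12, 9, 6/5)
obs 2: x=2 → posterior Dirichlet(12, 9, 11/5)
obs 3: x=2 → posterior Dirichlet(12, 9, 16/5)
obs 4: x=1 → posterior Dirichlet(12, 10, 16/5)
obs 5: x=0 → posterior Dirichlet(13, 10, 16/5)
obs 6: x=0 → posterior Dirichlet(14, 10, 16/5)
obs 7: x=2 → posterior Dirichlet(14, 10, 21/5)
obs 8: x=0 → posterior Dirichlet(15, 10, 21/5)
obs 9: x=2 → posterior Dirichlet(15, 10, 26/5)
obs 10: x=2 → posterior Dirichlet(15, 10, 31/5)
obs 11: x=0 → posterior Dirichlet(16, 10, 31/5)
obs 12: x=1 → posterior Dirichlet(16, 11, 31/5)
obs 13: x=0 → posterior Dirichlet(17, 11, 31/5)
obs 14: x=2 → posterior Dirichlet(17, 11, 36/5)

alpha_1=17, alpha_2=11, alpha_3=36/5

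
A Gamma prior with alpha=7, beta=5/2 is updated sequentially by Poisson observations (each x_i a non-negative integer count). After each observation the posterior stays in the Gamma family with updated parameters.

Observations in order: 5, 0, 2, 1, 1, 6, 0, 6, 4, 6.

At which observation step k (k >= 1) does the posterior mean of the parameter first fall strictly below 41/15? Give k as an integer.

k = 2

obs 1: x=5 → posterior Gamma(12, 7/2)
obs 2: x=0 → posterior Gamma(12, 9/2)
obs 3: x=2 → posterior Gamma(14, 11/2)
obs 4: x=1 → posterior Gamma(15, 13/2)
obs 5: x=1 → posterior Gamma(16, 15/2)
obs 6: x=6 → posterior Gamma(22, 17/2)
obs 7: x=0 → posterior Gamma(22, 19/2)
obs 8: x=6 → posterior Gamma(28, 21/2)
obs 9: x=4 → posterior Gamma(32, 23/2)
obs 10: x=6 → posterior Gamma(38, 25/2)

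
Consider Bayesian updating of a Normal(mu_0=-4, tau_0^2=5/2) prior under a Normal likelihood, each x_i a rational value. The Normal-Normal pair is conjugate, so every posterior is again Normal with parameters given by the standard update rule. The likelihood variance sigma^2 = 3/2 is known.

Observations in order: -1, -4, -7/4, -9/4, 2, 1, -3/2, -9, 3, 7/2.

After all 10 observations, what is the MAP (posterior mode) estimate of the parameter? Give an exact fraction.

obs 1: x=-1 → posterior Normal(-17/8, 15/16)
obs 2: x=-4 → posterior Normal(-37/13, 15/26)
obs 3: x=-7/4 → posterior Normal(-61/24, 5/12)
obs 4: x=-9/4 → posterior Normal(-57/23, 15/46)
obs 5: x=2 → posterior Normal(-47/28, 15/56)
obs 6: x=1 → posterior Normal(-14/11, 5/22)
obs 7: x=-3/2 → posterior Normal(-99/76, 15/76)
obs 8: x=-9 → posterior Normal(-189/86, 15/86)
obs 9: x=3 → posterior Normal(-53/32, 5/32)
obs 10: x=7/2 → posterior Normal(-62/53, 15/106)

-62/53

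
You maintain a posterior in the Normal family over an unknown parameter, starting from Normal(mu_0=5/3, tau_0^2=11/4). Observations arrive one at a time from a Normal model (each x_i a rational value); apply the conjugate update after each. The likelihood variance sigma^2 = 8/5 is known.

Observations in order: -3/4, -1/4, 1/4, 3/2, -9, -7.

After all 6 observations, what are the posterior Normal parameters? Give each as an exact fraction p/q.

obs 1: x=-3/4 → posterior Normal(5/36, 88/87)
obs 2: x=-1/4 → posterior Normal(-5/426, 44/71)
obs 3: x=1/4 → posterior Normal(145/2364, 88/197)
obs 4: x=3/2 → posterior Normal(1135/3024, 22/63)
obs 5: x=-9 → posterior Normal(-4805/3684, 88/307)
obs 6: x=-7 → posterior Normal(-9425/4344, 44/181)

mu_0=-9425/4344, tau_0^2=44/181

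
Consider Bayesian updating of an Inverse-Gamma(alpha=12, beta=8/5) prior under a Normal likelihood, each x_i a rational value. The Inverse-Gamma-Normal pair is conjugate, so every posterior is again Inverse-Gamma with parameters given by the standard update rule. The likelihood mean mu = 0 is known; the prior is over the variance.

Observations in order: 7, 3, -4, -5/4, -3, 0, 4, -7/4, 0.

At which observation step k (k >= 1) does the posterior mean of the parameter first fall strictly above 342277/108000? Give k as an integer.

k = 5

obs 1: x=7 → posterior Inverse-Gamma(25/2, 261/10)
obs 2: x=3 → posterior Inverse-Gamma(13, 153/5)
obs 3: x=-4 → posterior Inverse-Gamma(27/2, 193/5)
obs 4: x=-5/4 → posterior Inverse-Gamma(14, 6301/160)
obs 5: x=-3 → posterior Inverse-Gamma(29/2, 7021/160)
obs 6: x=0 → posterior Inverse-Gamma(15, 7021/160)
obs 7: x=4 → posterior Inverse-Gamma(31/2, 8301/160)
obs 8: x=-7/4 → posterior Inverse-Gamma(16, 4273/80)
obs 9: x=0 → posterior Inverse-Gamma(33/2, 4273/80)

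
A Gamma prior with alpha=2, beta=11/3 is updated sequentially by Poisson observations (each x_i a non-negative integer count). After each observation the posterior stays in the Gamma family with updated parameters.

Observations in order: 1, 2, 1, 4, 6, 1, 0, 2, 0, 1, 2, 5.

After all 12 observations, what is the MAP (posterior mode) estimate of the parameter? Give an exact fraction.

obs 1: x=1 → posterior Gamma(3, 14/3)
obs 2: x=2 → posterior Gamma(5, 17/3)
obs 3: x=1 → posterior Gamma(6, 20/3)
obs 4: x=4 → posterior Gamma(10, 23/3)
obs 5: x=6 → posterior Gamma(16, 26/3)
obs 6: x=1 → posterior Gamma(17, 29/3)
obs 7: x=0 → posterior Gamma(17, 32/3)
obs 8: x=2 → posterior Gamma(19, 35/3)
obs 9: x=0 → posterior Gamma(19, 38/3)
obs 10: x=1 → posterior Gamma(20, 41/3)
obs 11: x=2 → posterior Gamma(22, 44/3)
obs 12: x=5 → posterior Gamma(27, 47/3)

78/47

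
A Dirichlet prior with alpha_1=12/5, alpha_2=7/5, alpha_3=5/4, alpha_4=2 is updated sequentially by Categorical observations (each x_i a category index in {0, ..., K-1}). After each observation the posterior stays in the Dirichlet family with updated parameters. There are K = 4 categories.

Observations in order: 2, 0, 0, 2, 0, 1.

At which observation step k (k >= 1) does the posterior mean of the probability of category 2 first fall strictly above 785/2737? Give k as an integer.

obs 1: x=2 → posterior Dirichlet(12/5, 7/5, 9/4, 2)
obs 2: x=0 → posterior Dirichlet(17/5, 7/5, 9/4, 2)
obs 3: x=0 → posterior Dirichlet(22/5, 7/5, 9/4, 2)
obs 4: x=2 → posterior Dirichlet(22/5, 7/5, 13/4, 2)
obs 5: x=0 → posterior Dirichlet(27/5, 7/5, 13/4, 2)
obs 6: x=1 → posterior Dirichlet(27/5, 12/5, 13/4, 2)

k = 4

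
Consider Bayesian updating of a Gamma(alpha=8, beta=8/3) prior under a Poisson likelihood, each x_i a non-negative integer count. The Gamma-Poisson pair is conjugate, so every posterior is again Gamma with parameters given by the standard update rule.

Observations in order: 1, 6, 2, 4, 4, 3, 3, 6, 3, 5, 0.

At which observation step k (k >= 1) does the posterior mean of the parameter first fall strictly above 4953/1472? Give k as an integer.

k = 8

obs 1: x=1 → posterior Gamma(9, 11/3)
obs 2: x=6 → posterior Gamma(15, 14/3)
obs 3: x=2 → posterior Gamma(17, 17/3)
obs 4: x=4 → posterior Gamma(21, 20/3)
obs 5: x=4 → posterior Gamma(25, 23/3)
obs 6: x=3 → posterior Gamma(28, 26/3)
obs 7: x=3 → posterior Gamma(31, 29/3)
obs 8: x=6 → posterior Gamma(37, 32/3)
obs 9: x=3 → posterior Gamma(40, 35/3)
obs 10: x=5 → posterior Gamma(45, 38/3)
obs 11: x=0 → posterior Gamma(45, 41/3)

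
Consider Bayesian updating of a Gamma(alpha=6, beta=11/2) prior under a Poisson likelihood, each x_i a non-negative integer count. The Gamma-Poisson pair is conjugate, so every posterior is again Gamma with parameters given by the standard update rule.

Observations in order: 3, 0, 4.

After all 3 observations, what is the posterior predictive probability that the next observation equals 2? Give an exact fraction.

obs 1: x=3 → posterior Gamma(9, 13/2)
obs 2: x=0 → posterior Gamma(9, 15/2)
obs 3: x=4 → posterior Gamma(13, 17/2)

3605266403977761068/15181127029874798299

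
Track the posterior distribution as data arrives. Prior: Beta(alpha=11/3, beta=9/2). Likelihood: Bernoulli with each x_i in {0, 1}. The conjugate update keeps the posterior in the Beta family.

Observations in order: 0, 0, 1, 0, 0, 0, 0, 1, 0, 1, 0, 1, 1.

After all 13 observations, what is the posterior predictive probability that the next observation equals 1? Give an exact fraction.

obs 1: x=0 → posterior Beta(11/3, 11/2)
obs 2: x=0 → posterior Beta(11/3, 13/2)
obs 3: x=1 → posterior Beta(14/3, 13/2)
obs 4: x=0 → posterior Beta(14/3, 15/2)
obs 5: x=0 → posterior Beta(14/3, 17/2)
obs 6: x=0 → posterior Beta(14/3, 19/2)
obs 7: x=0 → posterior Beta(14/3, 21/2)
obs 8: x=1 → posterior Beta(17/3, 21/2)
obs 9: x=0 → posterior Beta(17/3, 23/2)
obs 10: x=1 → posterior Beta(20/3, 23/2)
obs 11: x=0 → posterior Beta(20/3, 25/2)
obs 12: x=1 → posterior Beta(23/3, 25/2)
obs 13: x=1 → posterior Beta(26/3, 25/2)

52/127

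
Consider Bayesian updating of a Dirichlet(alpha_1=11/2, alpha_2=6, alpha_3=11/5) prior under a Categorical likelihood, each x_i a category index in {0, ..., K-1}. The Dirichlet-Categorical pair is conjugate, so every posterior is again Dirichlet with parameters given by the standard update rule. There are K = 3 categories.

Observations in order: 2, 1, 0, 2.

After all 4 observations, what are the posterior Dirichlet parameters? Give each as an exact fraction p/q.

obs 1: x=2 → posterior Dirichlet(11/2, 6, 16/5)
obs 2: x=1 → posterior Dirichlet(11/2, 7, 16/5)
obs 3: x=0 → posterior Dirichlet(13/2, 7, 16/5)
obs 4: x=2 → posterior Dirichlet(13/2, 7, 21/5)

alpha_1=13/2, alpha_2=7, alpha_3=21/5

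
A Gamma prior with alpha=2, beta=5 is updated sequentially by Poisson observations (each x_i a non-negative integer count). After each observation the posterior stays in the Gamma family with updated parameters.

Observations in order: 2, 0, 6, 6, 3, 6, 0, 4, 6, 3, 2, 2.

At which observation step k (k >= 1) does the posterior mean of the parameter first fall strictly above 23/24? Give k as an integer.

k = 3

obs 1: x=2 → posterior Gamma(4, 6)
obs 2: x=0 → posterior Gamma(4, 7)
obs 3: x=6 → posterior Gamma(10, 8)
obs 4: x=6 → posterior Gamma(16, 9)
obs 5: x=3 → posterior Gamma(19, 10)
obs 6: x=6 → posterior Gamma(25, 11)
obs 7: x=0 → posterior Gamma(25, 12)
obs 8: x=4 → posterior Gamma(29, 13)
obs 9: x=6 → posterior Gamma(35, 14)
obs 10: x=3 → posterior Gamma(38, 15)
obs 11: x=2 → posterior Gamma(40, 16)
obs 12: x=2 → posterior Gamma(42, 17)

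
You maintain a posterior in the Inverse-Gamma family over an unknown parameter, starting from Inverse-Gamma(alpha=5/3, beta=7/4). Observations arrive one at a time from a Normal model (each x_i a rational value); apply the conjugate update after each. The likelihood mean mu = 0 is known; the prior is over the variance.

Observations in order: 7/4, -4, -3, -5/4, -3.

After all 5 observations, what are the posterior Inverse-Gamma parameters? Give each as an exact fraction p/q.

alpha=25/6, beta=337/16

obs 1: x=7/4 → posterior Inverse-Gamma(13/6, 105/32)
obs 2: x=-4 → posterior Inverse-Gamma(8/3, 361/32)
obs 3: x=-3 → posterior Inverse-Gamma(19/6, 505/32)
obs 4: x=-5/4 → posterior Inverse-Gamma(11/3, 265/16)
obs 5: x=-3 → posterior Inverse-Gamma(25/6, 337/16)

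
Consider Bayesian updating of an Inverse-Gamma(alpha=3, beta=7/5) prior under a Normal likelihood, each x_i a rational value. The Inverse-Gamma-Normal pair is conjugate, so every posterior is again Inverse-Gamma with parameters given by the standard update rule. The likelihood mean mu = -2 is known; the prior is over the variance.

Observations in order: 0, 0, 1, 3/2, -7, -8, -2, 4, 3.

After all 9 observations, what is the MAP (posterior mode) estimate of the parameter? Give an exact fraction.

3081/340

obs 1: x=0 → posterior Inverse-Gamma(7/2, 17/5)
obs 2: x=0 → posterior Inverse-Gamma(4, 27/5)
obs 3: x=1 → posterior Inverse-Gamma(9/2, 99/10)
obs 4: x=3/2 → posterior Inverse-Gamma(5, 641/40)
obs 5: x=-7 → posterior Inverse-Gamma(11/2, 1141/40)
obs 6: x=-8 → posterior Inverse-Gamma(6, 1861/40)
obs 7: x=-2 → posterior Inverse-Gamma(13/2, 1861/40)
obs 8: x=4 → posterior Inverse-Gamma(7, 2581/40)
obs 9: x=3 → posterior Inverse-Gamma(15/2, 3081/40)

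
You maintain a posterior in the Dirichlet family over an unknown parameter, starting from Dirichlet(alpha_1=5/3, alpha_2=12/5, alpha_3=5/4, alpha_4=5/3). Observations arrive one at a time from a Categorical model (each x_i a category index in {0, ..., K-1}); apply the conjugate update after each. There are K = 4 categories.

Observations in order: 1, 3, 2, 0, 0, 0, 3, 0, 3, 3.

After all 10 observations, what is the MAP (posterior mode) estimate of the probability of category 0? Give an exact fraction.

280/779

obs 1: x=1 → posterior Dirichlet(5/3, 17/5, 5/4, 5/3)
obs 2: x=3 → posterior Dirichlet(5/3, 17/5, 5/4, 8/3)
obs 3: x=2 → posterior Dirichlet(5/3, 17/5, 9/4, 8/3)
obs 4: x=0 → posterior Dirichlet(8/3, 17/5, 9/4, 8/3)
obs 5: x=0 → posterior Dirichlet(11/3, 17/5, 9/4, 8/3)
obs 6: x=0 → posterior Dirichlet(14/3, 17/5, 9/4, 8/3)
obs 7: x=3 → posterior Dirichlet(14/3, 17/5, 9/4, 11/3)
obs 8: x=0 → posterior Dirichlet(17/3, 17/5, 9/4, 11/3)
obs 9: x=3 → posterior Dirichlet(17/3, 17/5, 9/4, 14/3)
obs 10: x=3 → posterior Dirichlet(17/3, 17/5, 9/4, 17/3)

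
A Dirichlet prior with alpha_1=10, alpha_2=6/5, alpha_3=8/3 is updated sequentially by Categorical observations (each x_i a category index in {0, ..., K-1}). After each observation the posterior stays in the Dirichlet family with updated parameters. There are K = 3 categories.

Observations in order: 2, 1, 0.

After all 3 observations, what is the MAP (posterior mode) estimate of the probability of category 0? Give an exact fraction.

75/104

obs 1: x=2 → posterior Dirichlet(10, 6/5, 11/3)
obs 2: x=1 → posterior Dirichlet(10, 11/5, 11/3)
obs 3: x=0 → posterior Dirichlet(11, 11/5, 11/3)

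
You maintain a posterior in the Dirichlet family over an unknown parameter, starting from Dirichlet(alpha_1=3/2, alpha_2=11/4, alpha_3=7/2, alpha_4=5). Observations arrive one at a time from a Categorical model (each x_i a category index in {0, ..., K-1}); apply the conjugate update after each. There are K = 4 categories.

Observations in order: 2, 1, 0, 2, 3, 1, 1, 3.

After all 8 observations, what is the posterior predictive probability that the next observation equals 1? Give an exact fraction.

obs 1: x=2 → posterior Dirichlet(3/2, 11/4, 9/2, 5)
obs 2: x=1 → posterior Dirichlet(3/2, 15/4, 9/2, 5)
obs 3: x=0 → posterior Dirichlet(5/2, 15/4, 9/2, 5)
obs 4: x=2 → posterior Dirichlet(5/2, 15/4, 11/2, 5)
obs 5: x=3 → posterior Dirichlet(5/2, 15/4, 11/2, 6)
obs 6: x=1 → posterior Dirichlet(5/2, 19/4, 11/2, 6)
obs 7: x=1 → posterior Dirichlet(5/2, 23/4, 11/2, 6)
obs 8: x=3 → posterior Dirichlet(5/2, 23/4, 11/2, 7)

23/83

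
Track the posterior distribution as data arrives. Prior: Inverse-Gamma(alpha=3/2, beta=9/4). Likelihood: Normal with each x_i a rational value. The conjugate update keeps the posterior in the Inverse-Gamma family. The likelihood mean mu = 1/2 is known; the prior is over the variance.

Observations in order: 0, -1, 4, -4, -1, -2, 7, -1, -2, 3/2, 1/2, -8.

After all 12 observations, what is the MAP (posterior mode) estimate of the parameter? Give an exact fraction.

172/17

obs 1: x=0 → posterior Inverse-Gamma(2, 19/8)
obs 2: x=-1 → posterior Inverse-Gamma(5/2, 7/2)
obs 3: x=4 → posterior Inverse-Gamma(3, 77/8)
obs 4: x=-4 → posterior Inverse-Gamma(7/2, 79/4)
obs 5: x=-1 → posterior Inverse-Gamma(4, 167/8)
obs 6: x=-2 → posterior Inverse-Gamma(9/2, 24)
obs 7: x=7 → posterior Inverse-Gamma(5, 361/8)
obs 8: x=-1 → posterior Inverse-Gamma(11/2, 185/4)
obs 9: x=-2 → posterior Inverse-Gamma(6, 395/8)
obs 10: x=3/2 → posterior Inverse-Gamma(13/2, 399/8)
obs 11: x=1/2 → posterior Inverse-Gamma(7, 399/8)
obs 12: x=-8 → posterior Inverse-Gamma(15/2, 86)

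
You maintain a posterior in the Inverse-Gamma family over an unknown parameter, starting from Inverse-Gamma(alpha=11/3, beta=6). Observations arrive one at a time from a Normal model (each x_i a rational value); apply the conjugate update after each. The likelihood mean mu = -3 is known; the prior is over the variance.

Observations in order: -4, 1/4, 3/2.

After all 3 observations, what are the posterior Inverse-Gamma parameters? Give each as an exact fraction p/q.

obs 1: x=-4 → posterior Inverse-Gamma(25/6, 13/2)
obs 2: x=1/4 → posterior Inverse-Gamma(14/3, 377/32)
obs 3: x=3/2 → posterior Inverse-Gamma(31/6, 701/32)

alpha=31/6, beta=701/32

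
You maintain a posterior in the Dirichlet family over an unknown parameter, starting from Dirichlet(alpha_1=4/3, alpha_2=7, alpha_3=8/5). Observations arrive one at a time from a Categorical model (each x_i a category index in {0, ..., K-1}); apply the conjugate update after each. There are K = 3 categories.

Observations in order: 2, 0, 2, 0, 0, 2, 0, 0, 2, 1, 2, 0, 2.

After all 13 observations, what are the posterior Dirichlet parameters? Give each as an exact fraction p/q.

obs 1: x=2 → posterior Dirichlet(4/3, 7, 13/5)
obs 2: x=0 → posterior Dirichlet(7/3, 7, 13/5)
obs 3: x=2 → posterior Dirichlet(7/3, 7, 18/5)
obs 4: x=0 → posterior Dirichlet(10/3, 7, 18/5)
obs 5: x=0 → posterior Dirichlet(13/3, 7, 18/5)
obs 6: x=2 → posterior Dirichlet(13/3, 7, 23/5)
obs 7: x=0 → posterior Dirichlet(16/3, 7, 23/5)
obs 8: x=0 → posterior Dirichlet(19/3, 7, 23/5)
obs 9: x=2 → posterior Dirichlet(19/3, 7, 28/5)
obs 10: x=1 → posterior Dirichlet(19/3, 8, 28/5)
obs 11: x=2 → posterior Dirichlet(19/3, 8, 33/5)
obs 12: x=0 → posterior Dirichlet(22/3, 8, 33/5)
obs 13: x=2 → posterior Dirichlet(22/3, 8, 38/5)

alpha_1=22/3, alpha_2=8, alpha_3=38/5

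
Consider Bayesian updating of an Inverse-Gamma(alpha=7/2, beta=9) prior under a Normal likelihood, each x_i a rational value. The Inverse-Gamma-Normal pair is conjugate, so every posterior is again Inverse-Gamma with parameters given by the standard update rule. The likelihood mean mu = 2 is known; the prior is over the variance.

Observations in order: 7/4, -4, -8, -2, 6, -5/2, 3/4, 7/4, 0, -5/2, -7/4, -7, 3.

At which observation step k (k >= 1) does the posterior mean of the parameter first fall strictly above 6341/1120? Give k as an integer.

obs 1: x=7/4 → posterior Inverse-Gamma(4, 289/32)
obs 2: x=-4 → posterior Inverse-Gamma(9/2, 865/32)
obs 3: x=-8 → posterior Inverse-Gamma(5, 2465/32)
obs 4: x=-2 → posterior Inverse-Gamma(11/2, 2721/32)
obs 5: x=6 → posterior Inverse-Gamma(6, 2977/32)
obs 6: x=-5/2 → posterior Inverse-Gamma(13/2, 3301/32)
obs 7: x=3/4 → posterior Inverse-Gamma(7, 1663/16)
obs 8: x=7/4 → posterior Inverse-Gamma(15/2, 3327/32)
obs 9: x=0 → posterior Inverse-Gamma(8, 3391/32)
obs 10: x=-5/2 → posterior Inverse-Gamma(17/2, 3715/32)
obs 11: x=-7/4 → posterior Inverse-Gamma(9, 985/8)
obs 12: x=-7 → posterior Inverse-Gamma(19/2, 1309/8)
obs 13: x=3 → posterior Inverse-Gamma(10, 1313/8)

k = 2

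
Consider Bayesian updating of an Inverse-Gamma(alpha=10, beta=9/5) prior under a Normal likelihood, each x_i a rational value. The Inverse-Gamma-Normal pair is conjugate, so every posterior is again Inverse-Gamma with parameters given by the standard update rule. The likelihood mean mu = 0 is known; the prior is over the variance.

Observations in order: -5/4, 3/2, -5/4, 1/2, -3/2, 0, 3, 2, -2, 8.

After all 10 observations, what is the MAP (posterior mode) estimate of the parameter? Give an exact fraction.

3699/1280

obs 1: x=-5/4 → posterior Inverse-Gamma(21/2, 413/160)
obs 2: x=3/2 → posterior Inverse-Gamma(11, 593/160)
obs 3: x=-5/4 → posterior Inverse-Gamma(23/2, 359/80)
obs 4: x=1/2 → posterior Inverse-Gamma(12, 369/80)
obs 5: x=-3/2 → posterior Inverse-Gamma(25/2, 459/80)
obs 6: x=0 → posterior Inverse-Gamma(13, 459/80)
obs 7: x=3 → posterior Inverse-Gamma(27/2, 819/80)
obs 8: x=2 → posterior Inverse-Gamma(14, 979/80)
obs 9: x=-2 → posterior Inverse-Gamma(29/2, 1139/80)
obs 10: x=8 → posterior Inverse-Gamma(15, 3699/80)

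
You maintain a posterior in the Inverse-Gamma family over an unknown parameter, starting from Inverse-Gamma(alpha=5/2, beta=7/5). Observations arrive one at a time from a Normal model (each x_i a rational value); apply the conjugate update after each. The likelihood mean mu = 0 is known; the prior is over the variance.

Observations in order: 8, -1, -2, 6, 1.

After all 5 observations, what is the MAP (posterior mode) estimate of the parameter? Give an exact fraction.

136/15

obs 1: x=8 → posterior Inverse-Gamma(3, 167/5)
obs 2: x=-1 → posterior Inverse-Gamma(7/2, 339/10)
obs 3: x=-2 → posterior Inverse-Gamma(4, 359/10)
obs 4: x=6 → posterior Inverse-Gamma(9/2, 539/10)
obs 5: x=1 → posterior Inverse-Gamma(5, 272/5)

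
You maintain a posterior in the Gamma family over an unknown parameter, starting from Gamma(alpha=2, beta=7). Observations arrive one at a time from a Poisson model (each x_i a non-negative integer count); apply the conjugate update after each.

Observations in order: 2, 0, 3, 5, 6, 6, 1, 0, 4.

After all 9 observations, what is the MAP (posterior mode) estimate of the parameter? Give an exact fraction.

7/4

obs 1: x=2 → posterior Gamma(4, 8)
obs 2: x=0 → posterior Gamma(4, 9)
obs 3: x=3 → posterior Gamma(7, 10)
obs 4: x=5 → posterior Gamma(12, 11)
obs 5: x=6 → posterior Gamma(18, 12)
obs 6: x=6 → posterior Gamma(24, 13)
obs 7: x=1 → posterior Gamma(25, 14)
obs 8: x=0 → posterior Gamma(25, 15)
obs 9: x=4 → posterior Gamma(29, 16)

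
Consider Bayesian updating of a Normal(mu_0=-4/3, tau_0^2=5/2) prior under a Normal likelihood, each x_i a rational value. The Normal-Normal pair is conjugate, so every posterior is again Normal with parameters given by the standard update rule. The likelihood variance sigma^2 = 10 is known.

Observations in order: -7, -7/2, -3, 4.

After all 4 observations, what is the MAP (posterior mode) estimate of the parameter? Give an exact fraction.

-89/48

obs 1: x=-7 → posterior Normal(-37/15, 2)
obs 2: x=-7/2 → posterior Normal(-95/36, 5/3)
obs 3: x=-3 → posterior Normal(-113/42, 10/7)
obs 4: x=4 → posterior Normal(-89/48, 5/4)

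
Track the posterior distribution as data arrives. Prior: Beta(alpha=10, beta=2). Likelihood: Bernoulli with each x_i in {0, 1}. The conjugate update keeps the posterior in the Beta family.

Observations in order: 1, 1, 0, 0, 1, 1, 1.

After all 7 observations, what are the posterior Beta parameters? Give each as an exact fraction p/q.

obs 1: x=1 → posterior Beta(11, 2)
obs 2: x=1 → posterior Beta(12, 2)
obs 3: x=0 → posterior Beta(12, 3)
obs 4: x=0 → posterior Beta(12, 4)
obs 5: x=1 → posterior Beta(13, 4)
obs 6: x=1 → posterior Beta(14, 4)
obs 7: x=1 → posterior Beta(15, 4)

alpha=15, beta=4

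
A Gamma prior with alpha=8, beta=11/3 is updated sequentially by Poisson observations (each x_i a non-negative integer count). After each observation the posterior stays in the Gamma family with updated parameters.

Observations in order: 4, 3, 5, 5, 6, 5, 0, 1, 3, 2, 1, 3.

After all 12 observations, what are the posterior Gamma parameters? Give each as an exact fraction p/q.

obs 1: x=4 → posterior Gamma(12, 14/3)
obs 2: x=3 → posterior Gamma(15, 17/3)
obs 3: x=5 → posterior Gamma(20, 20/3)
obs 4: x=5 → posterior Gamma(25, 23/3)
obs 5: x=6 → posterior Gamma(31, 26/3)
obs 6: x=5 → posterior Gamma(36, 29/3)
obs 7: x=0 → posterior Gamma(36, 32/3)
obs 8: x=1 → posterior Gamma(37, 35/3)
obs 9: x=3 → posterior Gamma(40, 38/3)
obs 10: x=2 → posterior Gamma(42, 41/3)
obs 11: x=1 → posterior Gamma(43, 44/3)
obs 12: x=3 → posterior Gamma(46, 47/3)

alpha=46, beta=47/3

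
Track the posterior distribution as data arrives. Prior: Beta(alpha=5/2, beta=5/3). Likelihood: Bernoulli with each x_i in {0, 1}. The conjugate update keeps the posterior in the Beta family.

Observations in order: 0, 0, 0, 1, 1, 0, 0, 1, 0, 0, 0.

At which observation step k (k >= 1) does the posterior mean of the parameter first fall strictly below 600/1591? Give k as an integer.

obs 1: x=0 → posterior Beta(5/2, 8/3)
obs 2: x=0 → posterior Beta(5/2, 11/3)
obs 3: x=0 → posterior Beta(5/2, 14/3)
obs 4: x=1 → posterior Beta(7/2, 14/3)
obs 5: x=1 → posterior Beta(9/2, 14/3)
obs 6: x=0 → posterior Beta(9/2, 17/3)
obs 7: x=0 → posterior Beta(9/2, 20/3)
obs 8: x=1 → posterior Beta(11/2, 20/3)
obs 9: x=0 → posterior Beta(11/2, 23/3)
obs 10: x=0 → posterior Beta(11/2, 26/3)
obs 11: x=0 → posterior Beta(11/2, 29/3)

k = 3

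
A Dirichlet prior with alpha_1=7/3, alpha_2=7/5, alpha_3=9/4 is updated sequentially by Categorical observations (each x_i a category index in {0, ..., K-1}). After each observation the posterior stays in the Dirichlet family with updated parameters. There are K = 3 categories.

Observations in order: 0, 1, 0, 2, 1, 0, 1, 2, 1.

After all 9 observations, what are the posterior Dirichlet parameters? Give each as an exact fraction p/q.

obs 1: x=0 → posterior Dirichlet(10/3, 7/5, 9/4)
obs 2: x=1 → posterior Dirichlet(10/3, 12/5, 9/4)
obs 3: x=0 → posterior Dirichlet(13/3, 12/5, 9/4)
obs 4: x=2 → posterior Dirichlet(13/3, 12/5, 13/4)
obs 5: x=1 → posterior Dirichlet(13/3, 17/5, 13/4)
obs 6: x=0 → posterior Dirichlet(16/3, 17/5, 13/4)
obs 7: x=1 → posterior Dirichlet(16/3, 22/5, 13/4)
obs 8: x=2 → posterior Dirichlet(16/3, 22/5, 17/4)
obs 9: x=1 → posterior Dirichlet(16/3, 27/5, 17/4)

alpha_1=16/3, alpha_2=27/5, alpha_3=17/4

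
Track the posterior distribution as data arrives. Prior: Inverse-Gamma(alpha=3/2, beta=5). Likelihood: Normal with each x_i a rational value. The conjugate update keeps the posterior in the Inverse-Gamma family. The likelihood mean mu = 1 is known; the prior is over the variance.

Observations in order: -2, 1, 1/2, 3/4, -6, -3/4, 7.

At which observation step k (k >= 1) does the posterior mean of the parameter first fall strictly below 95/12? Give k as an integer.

obs 1: x=-2 → posterior Inverse-Gamma(2, 19/2)
obs 2: x=1 → posterior Inverse-Gamma(5/2, 19/2)
obs 3: x=1/2 → posterior Inverse-Gamma(3, 77/8)
obs 4: x=3/4 → posterior Inverse-Gamma(7/2, 309/32)
obs 5: x=-6 → posterior Inverse-Gamma(4, 1093/32)
obs 6: x=-3/4 → posterior Inverse-Gamma(9/2, 571/16)
obs 7: x=7 → posterior Inverse-Gamma(5, 859/16)

k = 2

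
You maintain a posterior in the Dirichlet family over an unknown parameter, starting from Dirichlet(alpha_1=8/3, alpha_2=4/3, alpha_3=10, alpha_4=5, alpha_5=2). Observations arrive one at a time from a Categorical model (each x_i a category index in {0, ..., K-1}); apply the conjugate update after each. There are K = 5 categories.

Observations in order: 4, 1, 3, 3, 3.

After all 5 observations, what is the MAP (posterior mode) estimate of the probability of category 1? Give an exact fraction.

obs 1: x=4 → posterior Dirichlet(8/3, 4/3, 10, 5, 3)
obs 2: x=1 → posterior Dirichlet(8/3, 7/3, 10, 5, 3)
obs 3: x=3 → posterior Dirichlet(8/3, 7/3, 10, 6, 3)
obs 4: x=3 → posterior Dirichlet(8/3, 7/3, 10, 7, 3)
obs 5: x=3 → posterior Dirichlet(8/3, 7/3, 10, 8, 3)

4/63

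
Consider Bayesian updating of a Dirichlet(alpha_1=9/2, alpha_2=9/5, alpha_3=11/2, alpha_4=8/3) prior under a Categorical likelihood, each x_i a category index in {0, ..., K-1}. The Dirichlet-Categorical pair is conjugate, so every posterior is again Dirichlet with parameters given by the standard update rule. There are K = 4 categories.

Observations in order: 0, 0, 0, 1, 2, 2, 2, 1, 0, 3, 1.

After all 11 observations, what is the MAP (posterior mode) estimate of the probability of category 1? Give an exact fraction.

57/322

obs 1: x=0 → posterior Dirichlet(11/2, 9/5, 11/2, 8/3)
obs 2: x=0 → posterior Dirichlet(13/2, 9/5, 11/2, 8/3)
obs 3: x=0 → posterior Dirichlet(15/2, 9/5, 11/2, 8/3)
obs 4: x=1 → posterior Dirichlet(15/2, 14/5, 11/2, 8/3)
obs 5: x=2 → posterior Dirichlet(15/2, 14/5, 13/2, 8/3)
obs 6: x=2 → posterior Dirichlet(15/2, 14/5, 15/2, 8/3)
obs 7: x=2 → posterior Dirichlet(15/2, 14/5, 17/2, 8/3)
obs 8: x=1 → posterior Dirichlet(15/2, 19/5, 17/2, 8/3)
obs 9: x=0 → posterior Dirichlet(17/2, 19/5, 17/2, 8/3)
obs 10: x=3 → posterior Dirichlet(17/2, 19/5, 17/2, 11/3)
obs 11: x=1 → posterior Dirichlet(17/2, 24/5, 17/2, 11/3)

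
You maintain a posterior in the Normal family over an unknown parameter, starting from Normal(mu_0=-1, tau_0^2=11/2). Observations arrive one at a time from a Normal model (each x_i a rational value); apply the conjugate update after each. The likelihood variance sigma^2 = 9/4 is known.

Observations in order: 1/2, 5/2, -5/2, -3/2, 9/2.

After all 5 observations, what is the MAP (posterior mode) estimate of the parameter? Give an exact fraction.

4/7

obs 1: x=1/2 → posterior Normal(2/31, 99/62)
obs 2: x=5/2 → posterior Normal(57/53, 99/106)
obs 3: x=-5/2 → posterior Normal(2/75, 33/50)
obs 4: x=-3/2 → posterior Normal(-31/97, 99/194)
obs 5: x=9/2 → posterior Normal(4/7, 99/238)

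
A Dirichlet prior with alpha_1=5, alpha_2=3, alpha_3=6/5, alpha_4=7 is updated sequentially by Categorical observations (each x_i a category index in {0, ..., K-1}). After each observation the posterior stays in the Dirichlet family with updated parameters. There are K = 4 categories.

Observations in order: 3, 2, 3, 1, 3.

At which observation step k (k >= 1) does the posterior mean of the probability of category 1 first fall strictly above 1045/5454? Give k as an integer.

obs 1: x=3 → posterior Dirichlet(5, 3, 6/5, 8)
obs 2: x=2 → posterior Dirichlet(5, 3, 11/5, 8)
obs 3: x=3 → posterior Dirichlet(5, 3, 11/5, 9)
obs 4: x=1 → posterior Dirichlet(5, 4, 11/5, 9)
obs 5: x=3 → posterior Dirichlet(5, 4, 11/5, 10)

k = 4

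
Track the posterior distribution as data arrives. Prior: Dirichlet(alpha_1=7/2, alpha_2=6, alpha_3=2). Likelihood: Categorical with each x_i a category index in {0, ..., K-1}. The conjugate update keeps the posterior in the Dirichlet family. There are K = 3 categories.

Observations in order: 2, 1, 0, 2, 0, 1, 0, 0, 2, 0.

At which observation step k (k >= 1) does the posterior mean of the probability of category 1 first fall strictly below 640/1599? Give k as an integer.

obs 1: x=2 → posterior Dirichlet(7/2, 6, 3)
obs 2: x=1 → posterior Dirichlet(7/2, 7, 3)
obs 3: x=0 → posterior Dirichlet(9/2, 7, 3)
obs 4: x=2 → posterior Dirichlet(9/2, 7, 4)
obs 5: x=0 → posterior Dirichlet(11/2, 7, 4)
obs 6: x=1 → posterior Dirichlet(11/2, 8, 4)
obs 7: x=0 → posterior Dirichlet(13/2, 8, 4)
obs 8: x=0 → posterior Dirichlet(15/2, 8, 4)
obs 9: x=2 → posterior Dirichlet(15/2, 8, 5)
obs 10: x=0 → posterior Dirichlet(17/2, 8, 5)

k = 9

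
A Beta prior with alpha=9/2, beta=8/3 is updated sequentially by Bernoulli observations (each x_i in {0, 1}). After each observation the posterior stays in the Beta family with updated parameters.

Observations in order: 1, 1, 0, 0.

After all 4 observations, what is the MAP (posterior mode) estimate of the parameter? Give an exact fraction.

obs 1: x=1 → posterior Beta(11/2, 8/3)
obs 2: x=1 → posterior Beta(13/2, 8/3)
obs 3: x=0 → posterior Beta(13/2, 11/3)
obs 4: x=0 → posterior Beta(13/2, 14/3)

3/5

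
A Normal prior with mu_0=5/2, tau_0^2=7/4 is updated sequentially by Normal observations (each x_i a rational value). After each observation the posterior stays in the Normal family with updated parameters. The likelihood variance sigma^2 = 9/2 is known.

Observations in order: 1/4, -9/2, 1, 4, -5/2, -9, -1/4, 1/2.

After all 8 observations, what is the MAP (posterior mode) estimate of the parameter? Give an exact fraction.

-57/148

obs 1: x=1/4 → posterior Normal(187/100, 63/50)
obs 2: x=-9/2 → posterior Normal(61/128, 63/64)
obs 3: x=1 → posterior Normal(89/156, 21/26)
obs 4: x=4 → posterior Normal(201/184, 63/92)
obs 5: x=-5/2 → posterior Normal(131/212, 63/106)
obs 6: x=-9 → posterior Normal(-121/240, 21/40)
obs 7: x=-1/4 → posterior Normal(-32/67, 63/134)
obs 8: x=1/2 → posterior Normal(-57/148, 63/148)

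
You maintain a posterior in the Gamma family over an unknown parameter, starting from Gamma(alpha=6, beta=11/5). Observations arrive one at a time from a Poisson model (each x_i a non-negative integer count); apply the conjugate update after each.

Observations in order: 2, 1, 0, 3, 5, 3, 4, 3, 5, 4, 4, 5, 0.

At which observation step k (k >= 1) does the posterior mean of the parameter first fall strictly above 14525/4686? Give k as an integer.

obs 1: x=2 → posterior Gamma(8, 16/5)
obs 2: x=1 → posterior Gamma(9, 21/5)
obs 3: x=0 → posterior Gamma(9, 26/5)
obs 4: x=3 → posterior Gamma(12, 31/5)
obs 5: x=5 → posterior Gamma(17, 36/5)
obs 6: x=3 → posterior Gamma(20, 41/5)
obs 7: x=4 → posterior Gamma(24, 46/5)
obs 8: x=3 → posterior Gamma(27, 51/5)
obs 9: x=5 → posterior Gamma(32, 56/5)
obs 10: x=4 → posterior Gamma(36, 61/5)
obs 11: x=4 → posterior Gamma(40, 66/5)
obs 12: x=5 → posterior Gamma(45, 71/5)
obs 13: x=0 → posterior Gamma(45, 76/5)

k = 12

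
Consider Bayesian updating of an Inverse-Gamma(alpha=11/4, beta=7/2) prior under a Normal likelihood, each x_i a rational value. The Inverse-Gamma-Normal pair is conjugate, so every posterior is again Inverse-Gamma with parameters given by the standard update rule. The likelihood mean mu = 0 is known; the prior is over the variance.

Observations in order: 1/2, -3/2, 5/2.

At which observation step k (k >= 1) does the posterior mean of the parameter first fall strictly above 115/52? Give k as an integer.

k = 3

obs 1: x=1/2 → posterior Inverse-Gamma(13/4, 29/8)
obs 2: x=-3/2 → posterior Inverse-Gamma(15/4, 19/4)
obs 3: x=5/2 → posterior Inverse-Gamma(17/4, 63/8)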